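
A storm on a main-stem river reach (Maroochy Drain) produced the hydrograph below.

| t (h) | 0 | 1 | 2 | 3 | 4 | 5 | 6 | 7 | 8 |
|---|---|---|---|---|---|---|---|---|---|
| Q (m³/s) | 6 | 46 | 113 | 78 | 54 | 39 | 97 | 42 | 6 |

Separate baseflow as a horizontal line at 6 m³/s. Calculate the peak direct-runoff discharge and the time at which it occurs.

Subtracting baseflow gives direct-runoff ordinates: 0.0, 40.0, 107.0, 72.0, 48.0, 33.0, 91.0, 36.0, 0.0 m³/s.
The maximum is 107.0 m³/s, occurring at the reading for t = 2 h.

Q_p = 107.0 m³/s at t = 2 h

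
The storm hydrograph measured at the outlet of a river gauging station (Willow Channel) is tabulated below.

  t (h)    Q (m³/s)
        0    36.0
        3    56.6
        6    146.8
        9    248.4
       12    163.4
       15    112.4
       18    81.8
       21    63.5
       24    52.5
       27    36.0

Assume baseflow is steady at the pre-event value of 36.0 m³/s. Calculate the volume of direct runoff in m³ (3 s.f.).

V ≈ 6.88 × 10^6 m³

Direct-runoff ordinates (Q − Q_b): 0.0, 20.6, 110.8, 212.4, 127.4, 76.4, 45.8, 27.5, 16.5, 0.0 m³/s.
ΣQ_DR = 637.4 m³/s.
With Δt = 3 h = 10800 s, V = ΣQ_DR · Δt = 637.4 × 10800 = 6.88 × 10^6 m³.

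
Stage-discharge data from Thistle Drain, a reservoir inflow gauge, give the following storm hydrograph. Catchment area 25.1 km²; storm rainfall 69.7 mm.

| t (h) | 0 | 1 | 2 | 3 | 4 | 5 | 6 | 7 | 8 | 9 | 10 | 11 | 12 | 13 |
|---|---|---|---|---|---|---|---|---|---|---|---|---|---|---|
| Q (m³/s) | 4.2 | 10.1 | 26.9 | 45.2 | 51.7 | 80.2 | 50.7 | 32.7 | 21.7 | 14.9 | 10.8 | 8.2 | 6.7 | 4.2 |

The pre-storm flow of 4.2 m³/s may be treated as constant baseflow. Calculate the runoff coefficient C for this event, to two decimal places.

ΣQ_DR = 309.4 m³/s; V = ΣQ_DR·Δt = 1.114 × 10^6 m³.
Runoff depth d = V / A = 44.38 mm.
C = d / P = 44.38 / 69.7 = 0.64.

C ≈ 0.64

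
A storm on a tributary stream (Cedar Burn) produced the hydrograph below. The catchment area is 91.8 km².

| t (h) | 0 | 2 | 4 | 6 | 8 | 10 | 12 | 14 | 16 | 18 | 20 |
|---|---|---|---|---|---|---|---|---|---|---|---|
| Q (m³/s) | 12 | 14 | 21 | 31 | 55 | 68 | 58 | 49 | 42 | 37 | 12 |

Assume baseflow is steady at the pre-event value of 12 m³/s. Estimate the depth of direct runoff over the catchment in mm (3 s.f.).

Direct runoff: 0.0, 2.0, 9.0, 19.0, 43.0, 56.0, 46.0, 37.0, 30.0, 25.0, 0.0 m³/s; ΣQ_DR = 267.0 m³/s.
V = ΣQ_DR · Δt = 267.0 × 7200 s = 1.922 × 10^6 m³.
Over A = 91.8 km², depth = V / A = 20.9 mm.

d ≈ 20.9 mm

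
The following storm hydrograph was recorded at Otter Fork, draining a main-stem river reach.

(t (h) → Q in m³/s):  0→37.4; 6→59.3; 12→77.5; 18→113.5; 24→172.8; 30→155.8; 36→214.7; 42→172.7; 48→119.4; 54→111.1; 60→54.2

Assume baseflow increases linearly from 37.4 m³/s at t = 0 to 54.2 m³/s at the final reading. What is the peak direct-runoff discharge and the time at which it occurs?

Q_p = 167.22 m³/s at t = 36 h

Subtracting baseflow gives direct-runoff ordinates: 0.00, 20.22, 36.74, 71.06, 128.68, 110.00, 167.22, 123.54, 68.56, 58.58, 0.00 m³/s.
The maximum is 167.22 m³/s, occurring at the reading for t = 36 h.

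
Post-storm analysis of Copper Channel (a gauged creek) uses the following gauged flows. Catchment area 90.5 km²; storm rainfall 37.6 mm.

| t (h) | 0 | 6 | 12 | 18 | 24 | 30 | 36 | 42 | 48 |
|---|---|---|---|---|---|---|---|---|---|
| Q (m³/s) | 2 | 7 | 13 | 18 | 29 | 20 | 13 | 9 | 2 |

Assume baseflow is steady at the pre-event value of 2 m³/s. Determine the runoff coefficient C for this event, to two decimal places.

C ≈ 0.60

ΣQ_DR = 95.00 m³/s; V = ΣQ_DR·Δt = 2.052 × 10^6 m³.
Runoff depth d = V / A = 22.67 mm.
C = d / P = 22.67 / 37.6 = 0.60.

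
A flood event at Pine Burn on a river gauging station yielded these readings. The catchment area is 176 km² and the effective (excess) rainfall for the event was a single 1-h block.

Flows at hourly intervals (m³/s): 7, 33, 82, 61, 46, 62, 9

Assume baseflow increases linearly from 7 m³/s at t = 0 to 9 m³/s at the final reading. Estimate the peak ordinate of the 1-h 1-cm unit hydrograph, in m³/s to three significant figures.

Direct runoff: 0.00, 25.67, 74.33, 53.00, 37.67, 53.33, 0.00 m³/s; ΣQ_DR = 244.0 m³/s, peak = 74.33 m³/s.
Runoff depth d = ΣQ_DR·Δt / A = 244.0 × 3600 / (176 km²) = 4.991 mm.
The 1-cm UH is the DRH scaled by (10 mm)/d, so U_p = 74.33 × 10/4.991 = 149 m³/s.

U_p ≈ 149 m³/s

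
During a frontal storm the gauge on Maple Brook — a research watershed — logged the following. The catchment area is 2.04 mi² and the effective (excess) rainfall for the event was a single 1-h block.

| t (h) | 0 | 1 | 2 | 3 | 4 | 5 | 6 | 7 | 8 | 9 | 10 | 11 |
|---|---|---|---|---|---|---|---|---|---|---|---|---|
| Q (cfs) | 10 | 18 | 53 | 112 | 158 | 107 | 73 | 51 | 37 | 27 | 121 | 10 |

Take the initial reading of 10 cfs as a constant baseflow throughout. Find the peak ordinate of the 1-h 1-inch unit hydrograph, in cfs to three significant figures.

U_p ≈ 297 cfs

Direct runoff: 0.0, 8.0, 43.0, 102.0, 148.0, 97.0, 63.0, 41.0, 27.0, 17.0, 111.0, 0.0 cfs; ΣQ_DR = 657.0 cfs, peak = 148.0 cfs.
Runoff depth d = ΣQ_DR·Δt / A = 657.0 × 3600 / (2.04 mi²) = 0.4991 in.
The 1-inch UH is the DRH scaled by (1 in)/d, so U_p = 148.0 × 1/0.4991 = 297 cfs.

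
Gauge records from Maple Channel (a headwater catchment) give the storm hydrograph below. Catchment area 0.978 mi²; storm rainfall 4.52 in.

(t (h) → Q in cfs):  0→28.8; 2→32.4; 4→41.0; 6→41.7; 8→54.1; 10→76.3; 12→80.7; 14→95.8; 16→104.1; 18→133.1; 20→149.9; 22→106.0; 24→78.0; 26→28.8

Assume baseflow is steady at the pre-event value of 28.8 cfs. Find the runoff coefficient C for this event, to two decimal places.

ΣQ_DR = 647.5 cfs; V = ΣQ_DR·Δt = 4.662 × 10^6 ft³.
Runoff depth d = V / A = 2.052 in.
C = d / P = 2.052 / 4.52 = 0.45.

C ≈ 0.45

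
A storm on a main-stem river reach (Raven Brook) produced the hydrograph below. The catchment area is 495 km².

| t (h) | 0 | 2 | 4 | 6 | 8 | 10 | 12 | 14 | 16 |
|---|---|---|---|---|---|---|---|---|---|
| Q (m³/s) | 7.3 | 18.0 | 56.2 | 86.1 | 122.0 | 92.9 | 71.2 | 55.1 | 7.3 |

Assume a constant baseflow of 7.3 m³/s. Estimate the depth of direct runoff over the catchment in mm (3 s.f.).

d ≈ 6.55 mm

Direct runoff: 0.0, 10.7, 48.9, 78.8, 114.7, 85.6, 63.9, 47.8, 0.0 m³/s; ΣQ_DR = 450.4 m³/s.
V = ΣQ_DR · Δt = 450.4 × 7200 s = 3.243 × 10^6 m³.
Over A = 495 km², depth = V / A = 6.55 mm.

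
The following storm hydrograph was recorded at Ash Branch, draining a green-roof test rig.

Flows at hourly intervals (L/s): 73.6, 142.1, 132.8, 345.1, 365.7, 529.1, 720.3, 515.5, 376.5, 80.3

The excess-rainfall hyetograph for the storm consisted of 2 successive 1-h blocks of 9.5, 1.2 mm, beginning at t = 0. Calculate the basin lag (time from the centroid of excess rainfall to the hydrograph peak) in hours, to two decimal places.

t_L ≈ 5.39 h

Centroid of excess rainfall: t_c = Σ P_i·t̄_i / ΣP_i = 0.6121 h (block centres at 0.5, 1.5 h).
Hydrograph peak occurs at t = 6 h, so basin lag t_L = 6 − 0.6121 = 5.39 h.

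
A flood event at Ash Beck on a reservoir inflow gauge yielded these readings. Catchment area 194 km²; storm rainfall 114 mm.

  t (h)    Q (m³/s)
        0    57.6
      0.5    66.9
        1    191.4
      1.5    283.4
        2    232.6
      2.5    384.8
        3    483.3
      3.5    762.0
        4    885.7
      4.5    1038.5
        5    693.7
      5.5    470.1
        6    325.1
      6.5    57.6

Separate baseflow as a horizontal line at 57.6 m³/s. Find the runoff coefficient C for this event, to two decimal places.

ΣQ_DR = 5126 m³/s; V = ΣQ_DR·Δt = 9.227 × 10^6 m³.
Runoff depth d = V / A = 47.56 mm.
C = d / P = 47.56 / 114 = 0.42.

C ≈ 0.42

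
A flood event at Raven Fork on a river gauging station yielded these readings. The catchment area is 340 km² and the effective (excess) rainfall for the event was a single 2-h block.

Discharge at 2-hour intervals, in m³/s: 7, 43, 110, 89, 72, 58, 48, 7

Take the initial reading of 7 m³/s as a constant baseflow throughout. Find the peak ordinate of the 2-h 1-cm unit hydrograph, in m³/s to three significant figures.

U_p ≈ 129 m³/s

Direct runoff: 0.0, 36.0, 103.0, 82.0, 65.0, 51.0, 41.0, 0.0 m³/s; ΣQ_DR = 378.0 m³/s, peak = 103.0 m³/s.
Runoff depth d = ΣQ_DR·Δt / A = 378.0 × 7200 / (340 km²) = 8.005 mm.
The 1-cm UH is the DRH scaled by (10 mm)/d, so U_p = 103.0 × 10/8.005 = 129 m³/s.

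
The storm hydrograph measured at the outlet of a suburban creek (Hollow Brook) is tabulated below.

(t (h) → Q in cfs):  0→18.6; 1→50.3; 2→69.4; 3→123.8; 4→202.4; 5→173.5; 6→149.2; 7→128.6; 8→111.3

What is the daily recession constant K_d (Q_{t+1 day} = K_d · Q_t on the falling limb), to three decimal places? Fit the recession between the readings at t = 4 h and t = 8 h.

Between t = 4 h and t = 8 h the flow falls from 202.4 to 111.3 cfs over 4×1 h = 4 h.
Per-interval ratio K = (111.3/202.4)^(1/4) = 0.8611; K_d = K^(24/1) = 0.028.

K_d ≈ 0.028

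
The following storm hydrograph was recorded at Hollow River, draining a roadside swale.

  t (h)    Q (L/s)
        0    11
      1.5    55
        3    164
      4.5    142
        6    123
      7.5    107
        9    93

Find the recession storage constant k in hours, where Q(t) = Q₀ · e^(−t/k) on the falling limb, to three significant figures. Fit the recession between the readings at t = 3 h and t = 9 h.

k ≈ 10.6 h

On the falling limb, Q drops from 164 to 93 L/s between t = 3 h and t = 9 h (Δt = 6 h).
k = −Δt / ln(Q₂/Q₁) = −6 / ln(93/164) = 10.6 h.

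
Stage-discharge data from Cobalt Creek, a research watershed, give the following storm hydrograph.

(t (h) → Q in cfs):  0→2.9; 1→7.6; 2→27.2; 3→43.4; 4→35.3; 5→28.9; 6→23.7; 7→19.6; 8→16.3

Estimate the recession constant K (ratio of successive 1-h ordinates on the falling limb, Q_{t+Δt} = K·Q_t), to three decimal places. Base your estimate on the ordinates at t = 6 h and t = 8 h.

K ≈ 0.829

Using the recession-limb readings at t = 6 h and t = 8 h: Q falls from 23.7 to 16.3 cfs over 2 intervals.
K = (Q₂/Q₁)^(1/2) = (16.3/23.7)^(1/2) = 0.829.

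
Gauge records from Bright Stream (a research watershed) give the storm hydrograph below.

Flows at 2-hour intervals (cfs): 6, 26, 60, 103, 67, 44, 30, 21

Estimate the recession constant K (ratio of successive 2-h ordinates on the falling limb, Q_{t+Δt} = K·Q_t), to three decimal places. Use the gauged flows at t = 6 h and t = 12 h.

Using the recession-limb readings at t = 6 h and t = 12 h: Q falls from 103 to 30 cfs over 3 intervals.
K = (Q₂/Q₁)^(1/3) = (30/103)^(1/3) = 0.663.

K ≈ 0.663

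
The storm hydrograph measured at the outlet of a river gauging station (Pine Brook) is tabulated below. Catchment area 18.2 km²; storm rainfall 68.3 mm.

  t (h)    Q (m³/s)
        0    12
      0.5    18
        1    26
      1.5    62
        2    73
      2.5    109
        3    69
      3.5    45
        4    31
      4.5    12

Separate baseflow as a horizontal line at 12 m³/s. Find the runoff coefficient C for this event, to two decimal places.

ΣQ_DR = 337.0 m³/s; V = ΣQ_DR·Δt = 6.066 × 10^5 m³.
Runoff depth d = V / A = 33.33 mm.
C = d / P = 33.33 / 68.3 = 0.49.

C ≈ 0.49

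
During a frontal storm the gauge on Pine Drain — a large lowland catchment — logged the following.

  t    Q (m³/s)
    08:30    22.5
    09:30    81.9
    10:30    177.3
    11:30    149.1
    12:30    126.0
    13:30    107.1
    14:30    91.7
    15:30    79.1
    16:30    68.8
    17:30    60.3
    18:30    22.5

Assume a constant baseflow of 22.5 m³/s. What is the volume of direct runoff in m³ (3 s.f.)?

V ≈ 2.66 × 10^6 m³

Direct-runoff ordinates (Q − Q_b): 0.0, 59.4, 154.8, 126.6, 103.5, 84.6, 69.2, 56.6, 46.3, 37.8, 0.0 m³/s.
ΣQ_DR = 738.8 m³/s.
With Δt = 1 h = 3600 s, V = ΣQ_DR · Δt = 738.8 × 3600 = 2.66 × 10^6 m³.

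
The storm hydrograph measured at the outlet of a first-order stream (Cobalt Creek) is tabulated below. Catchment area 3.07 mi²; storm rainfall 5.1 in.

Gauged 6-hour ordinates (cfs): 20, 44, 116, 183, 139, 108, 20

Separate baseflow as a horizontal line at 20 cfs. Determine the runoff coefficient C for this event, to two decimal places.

C ≈ 0.29

ΣQ_DR = 490.0 cfs; V = ΣQ_DR·Δt = 1.058 × 10^7 ft³.
Runoff depth d = V / A = 1.484 in.
C = d / P = 1.484 / 5.1 = 0.29.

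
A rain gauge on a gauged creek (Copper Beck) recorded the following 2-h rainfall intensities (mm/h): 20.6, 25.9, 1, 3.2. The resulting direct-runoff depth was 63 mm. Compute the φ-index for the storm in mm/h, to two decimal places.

Only the 2 blocks with intensity above φ contribute runoff: 20.6, 25.9 mm/h.
Σ(I−φ)·Δt = d  ⇒  (20.6+25.9 − 2φ)·2 = 63
φ = (46.50 − 63/2) / 2 = 7.50 mm/h.

φ ≈ 7.50 mm/h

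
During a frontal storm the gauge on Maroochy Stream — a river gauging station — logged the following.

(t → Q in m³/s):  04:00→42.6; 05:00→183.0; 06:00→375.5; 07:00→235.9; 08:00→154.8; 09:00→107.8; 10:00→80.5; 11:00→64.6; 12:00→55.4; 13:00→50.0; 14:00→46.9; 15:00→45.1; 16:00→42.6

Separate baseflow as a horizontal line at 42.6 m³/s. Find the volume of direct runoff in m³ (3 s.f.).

Direct-runoff ordinates (Q − Q_b): 0.0, 140.4, 332.9, 193.3, 112.2, 65.2, 37.9, 22.0, 12.8, 7.4, 4.3, 2.5, 0.0 m³/s.
ΣQ_DR = 930.9 m³/s.
With Δt = 1 h = 3600 s, V = ΣQ_DR · Δt = 930.9 × 3600 = 3.35 × 10^6 m³.

V ≈ 3.35 × 10^6 m³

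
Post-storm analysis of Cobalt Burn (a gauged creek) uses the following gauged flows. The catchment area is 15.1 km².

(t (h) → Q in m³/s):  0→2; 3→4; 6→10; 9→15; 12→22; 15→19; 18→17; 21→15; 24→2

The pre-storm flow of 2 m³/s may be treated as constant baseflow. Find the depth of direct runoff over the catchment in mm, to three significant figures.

d ≈ 62.9 mm

Direct runoff: 0.0, 2.0, 8.0, 13.0, 20.0, 17.0, 15.0, 13.0, 0.0 m³/s; ΣQ_DR = 88.00 m³/s.
V = ΣQ_DR · Δt = 88.00 × 10800 s = 9.504 × 10^5 m³.
Over A = 15.1 km², depth = V / A = 62.9 mm.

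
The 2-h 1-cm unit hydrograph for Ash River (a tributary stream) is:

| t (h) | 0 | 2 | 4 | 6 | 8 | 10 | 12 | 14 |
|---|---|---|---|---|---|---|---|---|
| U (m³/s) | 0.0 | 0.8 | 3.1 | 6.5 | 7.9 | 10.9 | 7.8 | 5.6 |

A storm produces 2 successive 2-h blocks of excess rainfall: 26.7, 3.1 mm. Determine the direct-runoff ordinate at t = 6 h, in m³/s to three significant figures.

By discrete convolution, Q_j = Σ (P_i / 10 mm) · U_{j−i}.
At t = 6 h (j=3): Q = (26.7/10)·6.5 + (3.1/10)·3.1 = 18.3 m³/s.

Q ≈ 18.3 m³/s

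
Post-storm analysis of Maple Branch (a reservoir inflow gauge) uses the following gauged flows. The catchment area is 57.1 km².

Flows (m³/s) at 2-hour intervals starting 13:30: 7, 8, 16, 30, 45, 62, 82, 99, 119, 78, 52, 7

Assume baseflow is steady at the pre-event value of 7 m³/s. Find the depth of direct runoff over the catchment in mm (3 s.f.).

d ≈ 65.7 mm

Direct runoff: 0.0, 1.0, 9.0, 23.0, 38.0, 55.0, 75.0, 92.0, 112.0, 71.0, 45.0, 0.0 m³/s; ΣQ_DR = 521.0 m³/s.
V = ΣQ_DR · Δt = 521.0 × 7200 s = 3.751 × 10^6 m³.
Over A = 57.1 km², depth = V / A = 65.7 mm.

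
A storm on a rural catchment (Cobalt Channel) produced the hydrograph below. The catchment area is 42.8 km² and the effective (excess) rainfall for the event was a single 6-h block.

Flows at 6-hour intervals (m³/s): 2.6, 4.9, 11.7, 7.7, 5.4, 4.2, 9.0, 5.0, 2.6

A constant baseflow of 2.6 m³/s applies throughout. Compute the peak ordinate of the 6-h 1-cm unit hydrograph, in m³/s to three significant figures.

Direct runoff: 0.0, 2.3, 9.1, 5.1, 2.8, 1.6, 6.4, 2.4, 0.0 m³/s; ΣQ_DR = 29.70 m³/s, peak = 9.1 m³/s.
Runoff depth d = ΣQ_DR·Δt / A = 29.70 × 21600 / (42.8 km²) = 14.99 mm.
The 1-cm UH is the DRH scaled by (10 mm)/d, so U_p = 9.1 × 10/14.99 = 6.07 m³/s.

U_p ≈ 6.07 m³/s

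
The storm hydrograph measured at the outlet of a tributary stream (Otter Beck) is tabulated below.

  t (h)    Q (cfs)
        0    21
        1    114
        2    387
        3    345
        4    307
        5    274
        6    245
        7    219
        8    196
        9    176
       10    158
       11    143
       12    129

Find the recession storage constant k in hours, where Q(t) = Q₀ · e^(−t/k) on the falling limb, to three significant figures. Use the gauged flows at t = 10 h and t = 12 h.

On the falling limb, Q drops from 158 to 129 cfs between t = 10 h and t = 12 h (Δt = 2 h).
k = −Δt / ln(Q₂/Q₁) = −2 / ln(129/158) = 9.86 h.

k ≈ 9.86 h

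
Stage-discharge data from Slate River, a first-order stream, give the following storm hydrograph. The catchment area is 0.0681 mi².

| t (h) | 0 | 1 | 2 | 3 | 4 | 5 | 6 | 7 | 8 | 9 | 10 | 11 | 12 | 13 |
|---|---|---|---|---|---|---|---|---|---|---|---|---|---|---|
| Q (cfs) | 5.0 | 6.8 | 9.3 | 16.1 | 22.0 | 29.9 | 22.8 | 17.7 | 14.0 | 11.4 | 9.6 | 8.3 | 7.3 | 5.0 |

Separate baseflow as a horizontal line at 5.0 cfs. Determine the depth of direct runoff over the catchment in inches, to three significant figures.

d ≈ 2.62 in

Direct runoff: 0.0, 1.8, 4.3, 11.1, 17.0, 24.9, 17.8, 12.7, 9.0, 6.4, 4.6, 3.3, 2.3, 0.0 cfs; ΣQ_DR = 115.2 cfs.
V = ΣQ_DR · Δt = 115.2 × 3600 s = 4.147 × 10^5 ft³.
Over A = 0.0681 mi², depth = V / A = 2.62 in.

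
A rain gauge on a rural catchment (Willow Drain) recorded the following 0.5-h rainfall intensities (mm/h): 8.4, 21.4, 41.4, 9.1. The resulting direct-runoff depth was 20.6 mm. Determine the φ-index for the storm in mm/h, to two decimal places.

Only the 2 blocks with intensity above φ contribute runoff: 21.4, 41.4 mm/h.
Σ(I−φ)·Δt = d  ⇒  (21.4+41.4 − 2φ)·0.5 = 20.6
φ = (62.80 − 20.6/0.5) / 2 = 10.80 mm/h.

φ ≈ 10.80 mm/h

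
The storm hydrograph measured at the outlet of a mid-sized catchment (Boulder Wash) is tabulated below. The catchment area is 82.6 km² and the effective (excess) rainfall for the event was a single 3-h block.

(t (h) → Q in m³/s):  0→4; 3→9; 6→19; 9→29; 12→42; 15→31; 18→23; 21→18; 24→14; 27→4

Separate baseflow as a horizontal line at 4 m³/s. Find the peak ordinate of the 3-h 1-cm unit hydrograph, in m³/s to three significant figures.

Direct runoff: 0.0, 5.0, 15.0, 25.0, 38.0, 27.0, 19.0, 14.0, 10.0, 0.0 m³/s; ΣQ_DR = 153.0 m³/s, peak = 38.0 m³/s.
Runoff depth d = ΣQ_DR·Δt / A = 153.0 × 10800 / (82.6 km²) = 20.00 mm.
The 1-cm UH is the DRH scaled by (10 mm)/d, so U_p = 38.0 × 10/20.00 = 19.0 m³/s.

U_p ≈ 19.0 m³/s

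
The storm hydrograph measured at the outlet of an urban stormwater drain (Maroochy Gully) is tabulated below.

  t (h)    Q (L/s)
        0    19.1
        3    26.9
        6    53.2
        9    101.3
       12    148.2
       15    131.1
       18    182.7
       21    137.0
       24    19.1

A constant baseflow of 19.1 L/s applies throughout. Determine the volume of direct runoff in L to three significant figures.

Direct-runoff ordinates (Q − Q_b): 0.0, 7.8, 34.1, 82.2, 129.1, 112.0, 163.6, 117.9, 0.0 L/s.
ΣQ_DR = 646.7 L/s.
With Δt = 3 h = 10800 s, V = ΣQ_DR · Δt = 646.7 × 10800 = 6.98 × 10^6 L.

V ≈ 6.98 × 10^6 L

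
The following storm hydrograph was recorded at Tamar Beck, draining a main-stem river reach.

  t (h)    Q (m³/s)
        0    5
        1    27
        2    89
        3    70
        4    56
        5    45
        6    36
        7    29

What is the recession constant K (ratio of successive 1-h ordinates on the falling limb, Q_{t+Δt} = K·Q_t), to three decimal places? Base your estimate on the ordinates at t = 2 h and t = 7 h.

K ≈ 0.799

Using the recession-limb readings at t = 2 h and t = 7 h: Q falls from 89 to 29 m³/s over 5 intervals.
K = (Q₂/Q₁)^(1/5) = (29/89)^(1/5) = 0.799.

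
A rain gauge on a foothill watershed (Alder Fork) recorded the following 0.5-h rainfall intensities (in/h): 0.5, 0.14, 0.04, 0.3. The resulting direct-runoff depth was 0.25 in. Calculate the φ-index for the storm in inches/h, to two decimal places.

φ ≈ 0.15 in/h

Only the 2 blocks with intensity above φ contribute runoff: 0.5, 0.3 in/h.
Σ(I−φ)·Δt = d  ⇒  (0.5+0.3 − 2φ)·0.5 = 0.25
φ = (0.8000 − 0.25/0.5) / 2 = 0.15 in/h.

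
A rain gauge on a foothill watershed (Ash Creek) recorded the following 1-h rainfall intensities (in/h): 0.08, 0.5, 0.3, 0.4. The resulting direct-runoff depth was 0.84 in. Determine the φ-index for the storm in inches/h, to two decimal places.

Only the 3 blocks with intensity above φ contribute runoff: 0.5, 0.3, 0.4 in/h.
Σ(I−φ)·Δt = d  ⇒  (0.5+0.3+0.4 − 3φ)·1 = 0.84
φ = (1.200 − 0.84/1) / 3 = 0.12 in/h.

φ ≈ 0.12 in/h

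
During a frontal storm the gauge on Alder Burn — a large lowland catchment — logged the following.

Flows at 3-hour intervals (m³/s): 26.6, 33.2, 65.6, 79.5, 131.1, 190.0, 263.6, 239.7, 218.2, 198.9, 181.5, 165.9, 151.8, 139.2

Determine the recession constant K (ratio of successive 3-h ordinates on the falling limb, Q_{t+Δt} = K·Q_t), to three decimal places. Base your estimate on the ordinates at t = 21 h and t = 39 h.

K ≈ 0.913

Using the recession-limb readings at t = 21 h and t = 39 h: Q falls from 239.7 to 139.2 m³/s over 6 intervals.
K = (Q₂/Q₁)^(1/6) = (139.2/239.7)^(1/6) = 0.913.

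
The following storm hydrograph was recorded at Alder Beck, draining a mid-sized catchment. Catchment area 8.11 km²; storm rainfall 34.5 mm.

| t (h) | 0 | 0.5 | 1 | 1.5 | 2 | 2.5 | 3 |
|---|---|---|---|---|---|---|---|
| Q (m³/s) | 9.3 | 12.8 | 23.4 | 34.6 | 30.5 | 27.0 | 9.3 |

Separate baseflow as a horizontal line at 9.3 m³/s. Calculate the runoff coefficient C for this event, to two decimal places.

ΣQ_DR = 81.80 m³/s; V = ΣQ_DR·Δt = 1.472 × 10^5 m³.
Runoff depth d = V / A = 18.16 mm.
C = d / P = 18.16 / 34.5 = 0.53.

C ≈ 0.53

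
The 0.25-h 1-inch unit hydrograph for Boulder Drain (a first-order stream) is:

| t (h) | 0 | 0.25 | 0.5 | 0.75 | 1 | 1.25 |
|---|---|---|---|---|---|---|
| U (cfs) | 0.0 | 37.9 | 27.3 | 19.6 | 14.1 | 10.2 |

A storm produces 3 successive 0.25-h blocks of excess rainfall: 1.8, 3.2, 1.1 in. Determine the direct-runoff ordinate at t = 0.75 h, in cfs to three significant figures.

By discrete convolution, Q_j = Σ (P_i / 1 in) · U_{j−i}.
At t = 0.75 h (j=3): Q = (1.8/1)·19.6 + (3.2/1)·27.3 + (1.1/1)·37.9 = 164 cfs.

Q ≈ 164 cfs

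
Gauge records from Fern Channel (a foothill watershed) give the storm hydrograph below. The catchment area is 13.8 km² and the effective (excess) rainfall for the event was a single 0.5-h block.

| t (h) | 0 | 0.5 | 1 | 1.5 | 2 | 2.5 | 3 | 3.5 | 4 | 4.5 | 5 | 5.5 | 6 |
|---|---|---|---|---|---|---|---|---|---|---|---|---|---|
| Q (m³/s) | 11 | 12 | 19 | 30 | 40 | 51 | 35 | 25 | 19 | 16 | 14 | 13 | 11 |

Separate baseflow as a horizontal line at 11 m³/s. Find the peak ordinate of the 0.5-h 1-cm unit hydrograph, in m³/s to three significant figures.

Direct runoff: 0.0, 1.0, 8.0, 19.0, 29.0, 40.0, 24.0, 14.0, 8.0, 5.0, 3.0, 2.0, 0.0 m³/s; ΣQ_DR = 153.0 m³/s, peak = 40.0 m³/s.
Runoff depth d = ΣQ_DR·Δt / A = 153.0 × 1800 / (13.8 km²) = 19.96 mm.
The 1-cm UH is the DRH scaled by (10 mm)/d, so U_p = 40.0 × 10/19.96 = 20.0 m³/s.

U_p ≈ 20.0 m³/s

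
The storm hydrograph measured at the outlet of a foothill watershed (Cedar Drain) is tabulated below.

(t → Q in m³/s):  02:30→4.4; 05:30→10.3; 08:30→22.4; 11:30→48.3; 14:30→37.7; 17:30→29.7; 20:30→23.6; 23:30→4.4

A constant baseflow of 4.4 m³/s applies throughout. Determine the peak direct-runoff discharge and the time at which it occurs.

Subtracting baseflow gives direct-runoff ordinates: 0.0, 5.9, 18.0, 43.9, 33.3, 25.3, 19.2, 0.0 m³/s.
The maximum is 43.9 m³/s, occurring at the reading for t = 11:30.

Q_p = 43.9 m³/s at t = 11:30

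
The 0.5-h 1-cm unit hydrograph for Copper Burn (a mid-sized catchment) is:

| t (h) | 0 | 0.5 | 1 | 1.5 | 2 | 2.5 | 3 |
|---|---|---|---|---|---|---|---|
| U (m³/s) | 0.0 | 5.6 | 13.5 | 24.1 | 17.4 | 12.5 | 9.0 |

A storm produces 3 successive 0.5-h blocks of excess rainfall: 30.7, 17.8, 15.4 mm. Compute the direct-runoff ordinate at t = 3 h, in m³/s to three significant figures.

By discrete convolution, Q_j = Σ (P_i / 10 mm) · U_{j−i}.
At t = 3 h (j=6): Q = (30.7/10)·9.0 + (17.8/10)·12.5 + (15.4/10)·17.4 = 76.7 m³/s.

Q ≈ 76.7 m³/s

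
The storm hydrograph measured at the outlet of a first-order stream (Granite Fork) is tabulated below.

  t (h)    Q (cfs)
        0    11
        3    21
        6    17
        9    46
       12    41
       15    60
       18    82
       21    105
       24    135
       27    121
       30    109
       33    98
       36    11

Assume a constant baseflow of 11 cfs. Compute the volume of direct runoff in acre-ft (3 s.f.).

Direct-runoff ordinates (Q − Q_b): 0.0, 10.0, 6.0, 35.0, 30.0, 49.0, 71.0, 94.0, 124.0, 110.0, 98.0, 87.0, 0.0 cfs.
ΣQ_DR = 714.0 cfs.
With Δt = 3 h = 10800 s, V = ΣQ_DR · Δt = 714.0 × 10800 = 7.71 × 10^6 ft³ = 177 acre-ft.

V ≈ 177 acre-ft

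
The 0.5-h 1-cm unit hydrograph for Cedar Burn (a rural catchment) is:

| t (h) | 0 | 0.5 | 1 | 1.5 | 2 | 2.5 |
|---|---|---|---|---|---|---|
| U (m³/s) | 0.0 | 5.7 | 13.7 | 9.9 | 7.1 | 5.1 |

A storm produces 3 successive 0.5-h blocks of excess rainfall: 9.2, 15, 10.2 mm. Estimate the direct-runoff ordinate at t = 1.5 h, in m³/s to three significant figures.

By discrete convolution, Q_j = Σ (P_i / 10 mm) · U_{j−i}.
At t = 1.5 h (j=3): Q = (9.2/10)·9.9 + (15/10)·13.7 + (10.2/10)·5.7 = 35.5 m³/s.

Q ≈ 35.5 m³/s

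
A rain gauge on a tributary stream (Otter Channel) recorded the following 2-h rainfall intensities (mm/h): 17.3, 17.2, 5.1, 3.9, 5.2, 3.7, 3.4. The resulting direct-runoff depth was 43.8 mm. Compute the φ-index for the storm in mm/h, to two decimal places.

Only the 2 blocks with intensity above φ contribute runoff: 17.3, 17.2 mm/h.
Σ(I−φ)·Δt = d  ⇒  (17.3+17.2 − 2φ)·2 = 43.8
φ = (34.50 − 43.8/2) / 2 = 6.30 mm/h.

φ ≈ 6.30 mm/h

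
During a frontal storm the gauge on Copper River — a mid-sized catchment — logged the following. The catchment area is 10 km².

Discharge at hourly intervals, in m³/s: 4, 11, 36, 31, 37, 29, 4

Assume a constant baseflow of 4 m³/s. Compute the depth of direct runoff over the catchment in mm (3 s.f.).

Direct runoff: 0.0, 7.0, 32.0, 27.0, 33.0, 25.0, 0.0 m³/s; ΣQ_DR = 124.0 m³/s.
V = ΣQ_DR · Δt = 124.0 × 3600 s = 4.464 × 10^5 m³.
Over A = 10 km², depth = V / A = 44.6 mm.

d ≈ 44.6 mm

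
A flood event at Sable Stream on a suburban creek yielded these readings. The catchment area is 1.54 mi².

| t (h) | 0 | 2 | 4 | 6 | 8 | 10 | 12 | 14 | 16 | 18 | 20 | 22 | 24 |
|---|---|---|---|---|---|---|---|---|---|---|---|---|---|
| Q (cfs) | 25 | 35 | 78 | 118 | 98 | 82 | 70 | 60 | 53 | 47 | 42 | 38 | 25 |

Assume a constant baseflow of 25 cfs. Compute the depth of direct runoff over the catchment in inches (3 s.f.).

d ≈ 0.898 in

Direct runoff: 0.0, 10.0, 53.0, 93.0, 73.0, 57.0, 45.0, 35.0, 28.0, 22.0, 17.0, 13.0, 0.0 cfs; ΣQ_DR = 446.0 cfs.
V = ΣQ_DR · Δt = 446.0 × 7200 s = 3.211 × 10^6 ft³.
Over A = 1.54 mi², depth = V / A = 0.898 in.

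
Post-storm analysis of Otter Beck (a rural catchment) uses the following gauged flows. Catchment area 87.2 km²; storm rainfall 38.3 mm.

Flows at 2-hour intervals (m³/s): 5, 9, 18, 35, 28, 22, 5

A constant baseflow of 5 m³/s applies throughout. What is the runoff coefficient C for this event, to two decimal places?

ΣQ_DR = 87.00 m³/s; V = ΣQ_DR·Δt = 6.264 × 10^5 m³.
Runoff depth d = V / A = 7.183 mm.
C = d / P = 7.183 / 38.3 = 0.19.

C ≈ 0.19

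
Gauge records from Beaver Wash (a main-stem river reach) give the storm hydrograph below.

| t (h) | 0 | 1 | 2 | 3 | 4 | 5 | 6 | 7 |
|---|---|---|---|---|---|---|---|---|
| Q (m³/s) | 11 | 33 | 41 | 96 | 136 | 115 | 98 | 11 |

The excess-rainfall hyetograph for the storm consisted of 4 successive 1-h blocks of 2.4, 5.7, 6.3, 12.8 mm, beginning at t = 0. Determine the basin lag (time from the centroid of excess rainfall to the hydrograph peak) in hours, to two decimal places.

Centroid of excess rainfall: t_c = Σ P_i·t̄_i / ΣP_i = 2.5846 h (block centres at 0.5, 1.5, 2.5, 3.5 h).
Hydrograph peak occurs at t = 4 h, so basin lag t_L = 4 − 2.5846 = 1.42 h.

t_L ≈ 1.42 h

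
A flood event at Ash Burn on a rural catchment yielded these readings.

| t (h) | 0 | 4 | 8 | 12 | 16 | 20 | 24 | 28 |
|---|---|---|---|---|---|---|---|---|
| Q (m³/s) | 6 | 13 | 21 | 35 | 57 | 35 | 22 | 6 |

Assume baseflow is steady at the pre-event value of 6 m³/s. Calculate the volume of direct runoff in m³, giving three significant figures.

V ≈ 2.12 × 10^6 m³

Direct-runoff ordinates (Q − Q_b): 0.0, 7.0, 15.0, 29.0, 51.0, 29.0, 16.0, 0.0 m³/s.
ΣQ_DR = 147.0 m³/s.
With Δt = 4 h = 14400 s, V = ΣQ_DR · Δt = 147.0 × 14400 = 2.12 × 10^6 m³.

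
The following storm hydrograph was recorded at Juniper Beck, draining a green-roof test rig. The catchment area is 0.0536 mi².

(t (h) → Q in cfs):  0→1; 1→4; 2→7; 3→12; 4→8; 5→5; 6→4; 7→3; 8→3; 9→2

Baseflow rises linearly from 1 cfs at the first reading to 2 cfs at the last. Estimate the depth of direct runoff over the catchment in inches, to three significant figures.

d ≈ 0.983 in

Direct runoff: 0.00, 2.89, 5.78, 10.67, 6.56, 3.44, 2.33, 1.22, 1.11, 0.00 cfs; ΣQ_DR = 34.00 cfs.
V = ΣQ_DR · Δt = 34.00 × 3600 s = 1.224 × 10^5 ft³.
Over A = 0.0536 mi², depth = V / A = 0.983 in.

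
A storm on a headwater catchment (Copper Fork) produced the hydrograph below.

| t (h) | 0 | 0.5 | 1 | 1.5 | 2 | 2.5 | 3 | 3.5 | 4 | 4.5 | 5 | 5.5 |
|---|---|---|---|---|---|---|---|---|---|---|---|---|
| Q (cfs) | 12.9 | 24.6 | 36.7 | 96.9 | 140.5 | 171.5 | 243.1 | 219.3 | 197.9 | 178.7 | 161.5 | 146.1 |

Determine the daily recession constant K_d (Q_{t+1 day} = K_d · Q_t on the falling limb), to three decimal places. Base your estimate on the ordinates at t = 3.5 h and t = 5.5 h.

Between t = 3.5 h and t = 5.5 h the flow falls from 219.3 to 146.1 cfs over 4×0.5 h = 2 h.
Per-interval ratio K = (146.1/219.3)^(1/4) = 0.9034; K_d = K^(24/0.5) = 0.008.

K_d ≈ 0.008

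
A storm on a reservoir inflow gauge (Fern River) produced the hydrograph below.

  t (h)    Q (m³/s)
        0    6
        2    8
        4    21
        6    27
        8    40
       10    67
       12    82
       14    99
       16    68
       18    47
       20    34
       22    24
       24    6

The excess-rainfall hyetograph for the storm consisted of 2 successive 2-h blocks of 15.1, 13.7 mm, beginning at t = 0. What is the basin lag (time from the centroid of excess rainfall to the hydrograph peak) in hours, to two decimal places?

t_L ≈ 12.05 h

Centroid of excess rainfall: t_c = Σ P_i·t̄_i / ΣP_i = 1.9514 h (block centres at 1, 3 h).
Hydrograph peak occurs at t = 14 h, so basin lag t_L = 14 − 1.9514 = 12.05 h.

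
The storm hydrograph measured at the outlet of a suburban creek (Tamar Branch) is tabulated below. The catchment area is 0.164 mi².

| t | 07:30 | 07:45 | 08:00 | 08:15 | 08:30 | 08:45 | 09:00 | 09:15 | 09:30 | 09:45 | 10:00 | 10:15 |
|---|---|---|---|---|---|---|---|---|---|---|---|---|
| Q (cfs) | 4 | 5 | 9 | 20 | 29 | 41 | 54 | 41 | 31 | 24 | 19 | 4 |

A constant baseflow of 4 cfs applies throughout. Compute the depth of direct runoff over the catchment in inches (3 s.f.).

d ≈ 0.550 in

Direct runoff: 0.0, 1.0, 5.0, 16.0, 25.0, 37.0, 50.0, 37.0, 27.0, 20.0, 15.0, 0.0 cfs; ΣQ_DR = 233.0 cfs.
V = ΣQ_DR · Δt = 233.0 × 900 s = 2.097 × 10^5 ft³.
Over A = 0.164 mi², depth = V / A = 0.550 in.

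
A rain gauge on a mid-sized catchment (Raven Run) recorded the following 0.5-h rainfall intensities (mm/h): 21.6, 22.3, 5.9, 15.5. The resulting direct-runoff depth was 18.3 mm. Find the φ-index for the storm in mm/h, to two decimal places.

φ ≈ 7.60 mm/h

Only the 3 blocks with intensity above φ contribute runoff: 21.6, 22.3, 15.5 mm/h.
Σ(I−φ)·Δt = d  ⇒  (21.6+22.3+15.5 − 3φ)·0.5 = 18.3
φ = (59.40 − 18.3/0.5) / 3 = 7.60 mm/h.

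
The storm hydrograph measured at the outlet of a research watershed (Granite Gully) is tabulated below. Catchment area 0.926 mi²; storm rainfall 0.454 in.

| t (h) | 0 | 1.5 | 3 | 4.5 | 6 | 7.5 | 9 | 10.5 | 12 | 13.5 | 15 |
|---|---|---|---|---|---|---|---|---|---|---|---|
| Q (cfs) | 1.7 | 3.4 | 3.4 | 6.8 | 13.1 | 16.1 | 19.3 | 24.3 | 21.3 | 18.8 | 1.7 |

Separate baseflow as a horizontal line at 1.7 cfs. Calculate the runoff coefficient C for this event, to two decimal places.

C ≈ 0.61

ΣQ_DR = 111.2 cfs; V = ΣQ_DR·Δt = 6.005 × 10^5 ft³.
Runoff depth d = V / A = 0.2791 in.
C = d / P = 0.2791 / 0.454 = 0.61.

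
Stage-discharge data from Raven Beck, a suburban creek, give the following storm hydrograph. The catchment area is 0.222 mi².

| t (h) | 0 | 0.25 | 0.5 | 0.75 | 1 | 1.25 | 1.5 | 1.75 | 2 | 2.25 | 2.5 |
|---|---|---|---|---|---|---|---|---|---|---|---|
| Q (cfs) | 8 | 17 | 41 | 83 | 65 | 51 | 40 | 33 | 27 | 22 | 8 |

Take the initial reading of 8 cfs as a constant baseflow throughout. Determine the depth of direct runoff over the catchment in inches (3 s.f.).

Direct runoff: 0.0, 9.0, 33.0, 75.0, 57.0, 43.0, 32.0, 25.0, 19.0, 14.0, 0.0 cfs; ΣQ_DR = 307.0 cfs.
V = ΣQ_DR · Δt = 307.0 × 900 s = 2.763 × 10^5 ft³.
Over A = 0.222 mi², depth = V / A = 0.536 in.

d ≈ 0.536 in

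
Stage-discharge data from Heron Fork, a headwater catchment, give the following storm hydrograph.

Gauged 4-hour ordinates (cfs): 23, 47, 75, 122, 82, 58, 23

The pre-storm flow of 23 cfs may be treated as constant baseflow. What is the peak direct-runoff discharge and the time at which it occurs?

Subtracting baseflow gives direct-runoff ordinates: 0.0, 24.0, 52.0, 99.0, 59.0, 35.0, 0.0 cfs.
The maximum is 99.0 cfs, occurring at the reading for t = 12 h.

Q_p = 99.0 cfs at t = 12 h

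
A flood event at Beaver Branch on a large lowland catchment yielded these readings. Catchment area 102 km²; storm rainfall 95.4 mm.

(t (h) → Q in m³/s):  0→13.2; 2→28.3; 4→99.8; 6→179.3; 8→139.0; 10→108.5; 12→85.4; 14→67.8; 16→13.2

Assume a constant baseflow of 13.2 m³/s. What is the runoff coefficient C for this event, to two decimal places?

ΣQ_DR = 615.7 m³/s; V = ΣQ_DR·Δt = 4.433 × 10^6 m³.
Runoff depth d = V / A = 43.46 mm.
C = d / P = 43.46 / 95.4 = 0.46.

C ≈ 0.46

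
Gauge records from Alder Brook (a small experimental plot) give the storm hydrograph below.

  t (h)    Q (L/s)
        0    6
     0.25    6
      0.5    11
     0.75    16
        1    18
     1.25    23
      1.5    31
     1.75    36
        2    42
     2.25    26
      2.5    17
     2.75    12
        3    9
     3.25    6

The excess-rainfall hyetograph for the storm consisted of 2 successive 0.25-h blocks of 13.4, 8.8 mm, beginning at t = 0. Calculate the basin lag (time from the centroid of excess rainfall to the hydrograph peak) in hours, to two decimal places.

Centroid of excess rainfall: t_c = Σ P_i·t̄_i / ΣP_i = 0.2241 h (block centres at 0.125, 0.375 h).
Hydrograph peak occurs at t = 2 h, so basin lag t_L = 2 − 0.2241 = 1.78 h.

t_L ≈ 1.78 h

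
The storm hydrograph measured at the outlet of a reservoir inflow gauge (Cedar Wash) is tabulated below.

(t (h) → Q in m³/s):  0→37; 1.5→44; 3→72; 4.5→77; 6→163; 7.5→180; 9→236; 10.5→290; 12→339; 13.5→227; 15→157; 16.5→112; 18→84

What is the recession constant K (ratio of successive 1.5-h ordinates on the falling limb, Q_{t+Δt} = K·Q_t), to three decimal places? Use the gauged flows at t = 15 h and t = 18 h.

Using the recession-limb readings at t = 15 h and t = 18 h: Q falls from 157 to 84 m³/s over 2 intervals.
K = (Q₂/Q₁)^(1/2) = (84/157)^(1/2) = 0.731.

K ≈ 0.731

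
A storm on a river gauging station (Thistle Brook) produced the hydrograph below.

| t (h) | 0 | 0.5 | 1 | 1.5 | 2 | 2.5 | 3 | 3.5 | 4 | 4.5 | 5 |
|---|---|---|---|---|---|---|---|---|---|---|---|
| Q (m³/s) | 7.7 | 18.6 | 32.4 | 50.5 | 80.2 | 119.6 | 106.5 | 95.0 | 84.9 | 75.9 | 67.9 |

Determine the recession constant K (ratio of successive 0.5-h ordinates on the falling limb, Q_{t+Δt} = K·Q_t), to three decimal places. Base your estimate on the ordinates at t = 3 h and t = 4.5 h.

K ≈ 0.893

Using the recession-limb readings at t = 3 h and t = 4.5 h: Q falls from 106.5 to 75.9 m³/s over 3 intervals.
K = (Q₂/Q₁)^(1/3) = (75.9/106.5)^(1/3) = 0.893.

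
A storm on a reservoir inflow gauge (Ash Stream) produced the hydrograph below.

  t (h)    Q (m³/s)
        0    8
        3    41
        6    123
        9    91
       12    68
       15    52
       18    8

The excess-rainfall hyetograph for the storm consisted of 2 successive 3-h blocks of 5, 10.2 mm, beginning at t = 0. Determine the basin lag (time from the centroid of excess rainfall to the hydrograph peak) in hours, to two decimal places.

t_L ≈ 2.49 h

Centroid of excess rainfall: t_c = Σ P_i·t̄_i / ΣP_i = 3.5132 h (block centres at 1.5, 4.5 h).
Hydrograph peak occurs at t = 6 h, so basin lag t_L = 6 − 3.5132 = 2.49 h.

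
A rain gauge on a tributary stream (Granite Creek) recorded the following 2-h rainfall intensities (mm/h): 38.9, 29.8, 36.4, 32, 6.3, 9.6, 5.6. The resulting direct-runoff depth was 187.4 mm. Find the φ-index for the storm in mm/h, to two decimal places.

φ ≈ 10.85 mm/h

Only the 4 blocks with intensity above φ contribute runoff: 38.9, 29.8, 36.4, 32 mm/h.
Σ(I−φ)·Δt = d  ⇒  (38.9+29.8+36.4+32 − 4φ)·2 = 187.4
φ = (137.1 − 187.4/2) / 4 = 10.85 mm/h.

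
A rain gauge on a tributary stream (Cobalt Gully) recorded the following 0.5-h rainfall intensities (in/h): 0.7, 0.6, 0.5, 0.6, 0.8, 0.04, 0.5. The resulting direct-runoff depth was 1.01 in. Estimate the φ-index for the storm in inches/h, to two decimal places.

Only the 6 blocks with intensity above φ contribute runoff: 0.7, 0.6, 0.5, 0.6, 0.8, 0.5 in/h.
Σ(I−φ)·Δt = d  ⇒  (0.7+0.6+0.5+0.6+0.8+0.5 − 6φ)·0.5 = 1.01
φ = (3.700 − 1.01/0.5) / 6 = 0.28 in/h.

φ ≈ 0.28 in/h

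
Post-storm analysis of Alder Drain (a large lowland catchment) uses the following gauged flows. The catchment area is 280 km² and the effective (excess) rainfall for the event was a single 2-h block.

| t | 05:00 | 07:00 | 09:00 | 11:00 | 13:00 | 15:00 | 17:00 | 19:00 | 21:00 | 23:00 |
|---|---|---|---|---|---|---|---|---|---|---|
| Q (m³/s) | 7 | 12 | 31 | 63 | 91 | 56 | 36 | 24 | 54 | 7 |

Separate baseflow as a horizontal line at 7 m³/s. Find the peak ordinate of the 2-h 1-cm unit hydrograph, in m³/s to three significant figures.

Direct runoff: 0.0, 5.0, 24.0, 56.0, 84.0, 49.0, 29.0, 17.0, 47.0, 0.0 m³/s; ΣQ_DR = 311.0 m³/s, peak = 84.0 m³/s.
Runoff depth d = ΣQ_DR·Δt / A = 311.0 × 7200 / (280 km²) = 7.997 mm.
The 1-cm UH is the DRH scaled by (10 mm)/d, so U_p = 84.0 × 10/7.997 = 105 m³/s.

U_p ≈ 105 m³/s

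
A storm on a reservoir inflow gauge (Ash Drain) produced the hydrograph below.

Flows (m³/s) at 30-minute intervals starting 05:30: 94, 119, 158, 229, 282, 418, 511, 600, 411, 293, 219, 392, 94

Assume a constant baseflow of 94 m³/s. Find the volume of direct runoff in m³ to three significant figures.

Direct-runoff ordinates (Q − Q_b): 0.0, 25.0, 64.0, 135.0, 188.0, 324.0, 417.0, 506.0, 317.0, 199.0, 125.0, 298.0, 0.0 m³/s.
ΣQ_DR = 2598 m³/s.
With Δt = 0.5 h = 1800 s, V = ΣQ_DR · Δt = 2598 × 1800 = 4.68 × 10^6 m³.

V ≈ 4.68 × 10^6 m³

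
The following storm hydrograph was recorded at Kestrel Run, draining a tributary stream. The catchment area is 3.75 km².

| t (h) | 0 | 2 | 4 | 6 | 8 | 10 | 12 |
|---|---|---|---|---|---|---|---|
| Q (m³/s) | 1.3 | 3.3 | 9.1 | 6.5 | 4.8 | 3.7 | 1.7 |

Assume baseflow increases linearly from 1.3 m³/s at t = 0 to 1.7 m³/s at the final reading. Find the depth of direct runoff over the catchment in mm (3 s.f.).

d ≈ 38.2 mm

Direct runoff: 0.00, 1.93, 7.67, 5.00, 3.23, 2.07, 0.00 m³/s; ΣQ_DR = 19.90 m³/s.
V = ΣQ_DR · Δt = 19.90 × 7200 s = 1.433 × 10^5 m³.
Over A = 3.75 km², depth = V / A = 38.2 mm.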